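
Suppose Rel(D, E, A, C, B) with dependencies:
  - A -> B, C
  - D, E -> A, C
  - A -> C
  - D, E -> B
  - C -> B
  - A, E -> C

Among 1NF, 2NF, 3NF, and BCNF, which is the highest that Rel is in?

Candidate key: {D, E}. Prime attributes: {D, E}.
A -> B, C: {A}⁺ = {A, B, C}, which is not all of the attributes, so the left side is not a superkey — BCNF is violated.
A -> B, C determines the non-prime attributes {B, C} from a non-superkey — 3NF is violated.
Checking every proper subset of each key, none determines a non-prime attribute — 2NF is satisfied.

2NF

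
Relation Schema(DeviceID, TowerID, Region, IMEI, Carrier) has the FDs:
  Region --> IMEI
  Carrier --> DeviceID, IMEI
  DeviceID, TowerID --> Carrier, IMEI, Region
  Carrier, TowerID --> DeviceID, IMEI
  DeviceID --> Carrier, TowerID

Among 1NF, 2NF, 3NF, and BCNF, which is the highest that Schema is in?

2NF

Candidate keys: {Carrier}, {DeviceID}. Prime attributes: {Carrier, DeviceID}.
Region --> IMEI breaks BCNF: {Region}⁺ = {IMEI, Region}, so {Region} is not a superkey.
Region --> IMEI has non-prime {IMEI} on the right and a non-superkey on the left, so 3NF fails.
Every candidate key is a single attribute, so no partial dependency is possible; 2NF holds.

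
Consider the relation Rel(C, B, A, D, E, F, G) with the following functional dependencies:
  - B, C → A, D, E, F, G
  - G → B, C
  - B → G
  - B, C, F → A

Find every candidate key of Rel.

{B}, {G}

{B} is a candidate key since {B}⁺ = {A, B, C, D, E, F, G} covers every attribute.
{G} is a candidate key since {G}⁺ = {A, B, C, D, E, F, G} covers every attribute.
No proper subset of any of these is a key, and no other minimal superkey exists.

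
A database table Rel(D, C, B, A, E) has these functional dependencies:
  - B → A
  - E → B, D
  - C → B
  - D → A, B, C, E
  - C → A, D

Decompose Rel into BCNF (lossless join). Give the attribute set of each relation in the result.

{A, B}; {B, C, D, E}

Candidate keys of the original relation: {C}, {D}, {E}.
In {A, B, C, D, E}, {B} is not a superkey ({B}⁺ restricted to this set is {A, B}), so split on B → A into {A, B} and {B, C, D, E}.
{A, B} has no BCNF violation.
{B, C, D, E} has no BCNF violation.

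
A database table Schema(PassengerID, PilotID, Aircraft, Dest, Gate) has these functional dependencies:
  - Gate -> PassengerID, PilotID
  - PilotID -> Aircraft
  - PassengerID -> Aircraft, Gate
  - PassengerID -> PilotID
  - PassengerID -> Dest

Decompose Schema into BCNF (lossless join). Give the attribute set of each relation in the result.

{Aircraft, PilotID}; {Dest, Gate, PassengerID, PilotID}

Candidate keys of the original relation: {Gate}, {PassengerID}.
In {Aircraft, Dest, Gate, PassengerID, PilotID}, {PilotID} is not a superkey ({PilotID}⁺ restricted to this set is {Aircraft, PilotID}), so split on PilotID -> Aircraft into {Aircraft, PilotID} and {Dest, Gate, PassengerID, PilotID}.
{Aircraft, PilotID} has no BCNF violation.
{Dest, Gate, PassengerID, PilotID} has no BCNF violation.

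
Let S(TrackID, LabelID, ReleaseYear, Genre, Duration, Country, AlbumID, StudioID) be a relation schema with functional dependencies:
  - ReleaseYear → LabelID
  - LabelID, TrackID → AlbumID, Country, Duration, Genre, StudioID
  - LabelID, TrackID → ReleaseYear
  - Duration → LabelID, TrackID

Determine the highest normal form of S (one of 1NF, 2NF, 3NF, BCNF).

Candidate keys: {Duration}, {LabelID, TrackID}, {ReleaseYear, TrackID}. Prime attributes: {Duration, LabelID, ReleaseYear, TrackID}.
ReleaseYear → LabelID breaks BCNF: {ReleaseYear}⁺ = {LabelID, ReleaseYear}, so {ReleaseYear} is not a superkey.
Its right-hand attributes {LabelID} are all prime, as are those of every other non-superkey FD — the relation is in 3NF.

3NF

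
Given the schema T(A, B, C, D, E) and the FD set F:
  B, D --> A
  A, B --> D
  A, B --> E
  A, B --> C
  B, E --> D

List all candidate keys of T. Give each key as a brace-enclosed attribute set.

{B} never appears on the right of any FD, so every key must include it.
{A, B}⁺ = {A, B, C, D, E} — all of the relation — so {A, B} is a candidate key.
{B, D}⁺ = {A, B, C, D, E} — all of the relation — so {B, D} is a candidate key.
{B, E}⁺ = {A, B, C, D, E} — all of the relation — so {B, E} is a candidate key.
No proper subset of any of these is a key, and no other minimal superkey exists.

{A, B}, {B, D}, {B, E}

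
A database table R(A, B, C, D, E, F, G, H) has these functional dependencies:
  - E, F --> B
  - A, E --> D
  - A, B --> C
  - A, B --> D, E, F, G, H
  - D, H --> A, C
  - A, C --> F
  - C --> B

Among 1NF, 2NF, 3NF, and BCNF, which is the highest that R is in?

3NF

Candidate keys: {A, B}, {A, C}, {A, E, F}, {A, E, H}, {D, H}. Prime attributes: {A, B, C, D, E, F, H}.
E, F --> B: {E, F}⁺ = {B, E, F}, which is not all of the attributes, so the left side is not a superkey — BCNF is violated.
Its right-hand attributes {B} are all prime, as are those of every other non-superkey FD — the relation is in 3NF.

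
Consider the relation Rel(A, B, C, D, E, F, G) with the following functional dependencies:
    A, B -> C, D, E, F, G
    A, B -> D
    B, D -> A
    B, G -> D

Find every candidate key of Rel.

{A, B}, {B, D}, {B, G}

No FD produces {B}, so it must be in every candidate key.
{A, B} is a candidate key since {A, B}⁺ = {A, B, C, D, E, F, G} covers every attribute.
{B, D} is a candidate key since {B, D}⁺ = {A, B, C, D, E, F, G} covers every attribute.
{B, G} is a candidate key since {B, G}⁺ = {A, B, C, D, E, F, G} covers every attribute.
No proper subset of any of these is a key, and no other minimal superkey exists.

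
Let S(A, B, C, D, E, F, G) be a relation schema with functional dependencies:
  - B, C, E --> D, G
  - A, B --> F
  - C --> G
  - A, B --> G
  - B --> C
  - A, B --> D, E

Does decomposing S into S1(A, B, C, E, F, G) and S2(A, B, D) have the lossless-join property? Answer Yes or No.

Common attributes: {A, B}; their closure is {A, B, C, D, E, F, G}.
Since S1 ⊆ {A, B, C, D, E, F, G}, the intersection is a superkey of S1; the decomposition is lossless.

Yes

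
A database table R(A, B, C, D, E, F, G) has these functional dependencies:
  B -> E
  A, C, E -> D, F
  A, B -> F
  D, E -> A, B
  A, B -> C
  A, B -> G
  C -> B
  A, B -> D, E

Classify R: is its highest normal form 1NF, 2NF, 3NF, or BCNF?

3NF

Candidate keys: {A, B}, {A, C}, {B, D}, {C, D}, {D, E}. Prime attributes: {A, B, C, D, E}.
For B -> E we have {B}⁺ = {B, E}; {B} is not a superkey, so BCNF fails.
Since {E} ⊆ prime attributes and every other non-superkey FD also has a prime right side, the schema is in 3NF.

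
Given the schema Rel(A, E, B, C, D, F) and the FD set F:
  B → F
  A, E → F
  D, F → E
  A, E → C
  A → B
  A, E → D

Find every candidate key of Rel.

{A, D}, {A, E}

Attributes never on any right-hand side: {A} — every candidate key must contain it.
{A, D}⁺ = {A, B, C, D, E, F} — all of the relation — so {A, D} is a candidate key.
{A, E}⁺ = {A, B, C, D, E, F} — all of the relation — so {A, E} is a candidate key.
These are minimal and exhaustive — every other superkey contains one of them.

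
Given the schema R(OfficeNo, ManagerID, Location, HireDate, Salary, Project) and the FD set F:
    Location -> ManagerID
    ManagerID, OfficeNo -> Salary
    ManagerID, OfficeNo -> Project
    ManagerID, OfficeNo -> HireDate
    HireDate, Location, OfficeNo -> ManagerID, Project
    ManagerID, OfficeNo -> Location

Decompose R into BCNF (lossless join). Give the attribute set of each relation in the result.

{HireDate, Location, OfficeNo, Project, Salary}; {Location, ManagerID}

Candidate keys of the original relation: {Location, OfficeNo}, {ManagerID, OfficeNo}.
Within {HireDate, Location, ManagerID, OfficeNo, Project, Salary}: {Location}⁺ ∩ {HireDate, Location, ManagerID, OfficeNo, Project, Salary} = {Location, ManagerID}, not the whole set, so Location -> ManagerID violates BCNF; decompose into {Location, ManagerID} and {HireDate, Location, OfficeNo, Project, Salary}.
{Location, ManagerID} is in BCNF.
{HireDate, Location, OfficeNo, Project, Salary} is in BCNF.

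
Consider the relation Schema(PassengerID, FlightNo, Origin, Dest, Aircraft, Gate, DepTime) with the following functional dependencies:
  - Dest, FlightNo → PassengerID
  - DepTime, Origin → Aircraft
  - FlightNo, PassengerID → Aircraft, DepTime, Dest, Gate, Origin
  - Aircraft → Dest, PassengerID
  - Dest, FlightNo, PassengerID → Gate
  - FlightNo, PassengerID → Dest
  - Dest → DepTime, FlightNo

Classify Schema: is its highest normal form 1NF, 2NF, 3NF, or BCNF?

Candidate keys: {Aircraft}, {DepTime, Origin}, {Dest}, {FlightNo, PassengerID}. Prime attributes: {Aircraft, DepTime, Dest, FlightNo, Origin, PassengerID}.
Every FD has a superkey on the left, so the relation is in BCNF.

BCNF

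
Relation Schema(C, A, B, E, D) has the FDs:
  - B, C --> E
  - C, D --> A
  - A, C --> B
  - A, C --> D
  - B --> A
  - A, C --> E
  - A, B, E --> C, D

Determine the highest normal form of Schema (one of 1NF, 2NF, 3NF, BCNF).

Candidate keys: {A, C}, {B, C}, {B, E}, {C, D}. Prime attributes: {A, B, C, D, E}.
For B --> A we have {B}⁺ = {A, B}; {B} is not a superkey, so BCNF fails.
But every attribute on its right side ({A}) is prime, and the same holds for every other non-superkey FD, so 3NF still holds.

3NF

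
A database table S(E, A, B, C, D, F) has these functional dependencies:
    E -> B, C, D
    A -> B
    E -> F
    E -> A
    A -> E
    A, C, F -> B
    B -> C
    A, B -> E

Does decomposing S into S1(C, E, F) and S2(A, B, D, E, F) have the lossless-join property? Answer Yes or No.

Yes

Common attributes: {E, F}; their closure is {A, B, C, D, E, F}.
This includes all of S1, so the common attributes are a superkey of S1 — the join is lossless.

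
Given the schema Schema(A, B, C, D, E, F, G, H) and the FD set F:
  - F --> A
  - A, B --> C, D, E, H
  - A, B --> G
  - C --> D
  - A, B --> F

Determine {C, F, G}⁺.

Start with {C, F, G}.
F --> A applies; add {A} → now {A, C, F, G}.
C --> D applies; add {D} → now {A, C, D, F, G}.
No further FD applies.

{A, C, D, F, G}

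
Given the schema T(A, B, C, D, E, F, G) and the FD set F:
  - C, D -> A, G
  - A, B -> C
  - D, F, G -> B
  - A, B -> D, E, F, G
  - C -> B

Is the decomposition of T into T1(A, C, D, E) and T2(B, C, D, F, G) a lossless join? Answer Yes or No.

Yes

Common attributes: {C, D}; their closure is {A, B, C, D, E, F, G}.
Since T1 ⊆ {A, B, C, D, E, F, G}, the intersection is a superkey of T1; the decomposition is lossless.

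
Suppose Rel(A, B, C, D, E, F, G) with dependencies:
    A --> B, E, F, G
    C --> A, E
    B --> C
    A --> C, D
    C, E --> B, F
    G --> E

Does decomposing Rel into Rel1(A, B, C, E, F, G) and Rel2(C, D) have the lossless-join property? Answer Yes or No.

Common attributes: {C}; their closure is {A, B, C, D, E, F, G}.
This includes all of Rel1, so the common attributes are a superkey of Rel1 — the join is lossless.

Yes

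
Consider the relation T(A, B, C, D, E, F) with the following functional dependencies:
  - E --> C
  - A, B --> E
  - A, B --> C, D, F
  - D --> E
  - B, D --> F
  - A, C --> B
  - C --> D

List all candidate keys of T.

No FD produces {A}, so it must be in every candidate key.
{A, B}⁺ = {A, B, C, D, E, F} — all of the relation — so {A, B} is a candidate key.
{A, C}⁺ = {A, B, C, D, E, F} — all of the relation — so {A, C} is a candidate key.
{A, D}⁺ = {A, B, C, D, E, F} — all of the relation — so {A, D} is a candidate key.
{A, E}⁺ = {A, B, C, D, E, F} — all of the relation — so {A, E} is a candidate key.
No proper subset of any of these is a key, and no other minimal superkey exists.

{A, B}, {A, C}, {A, D}, {A, E}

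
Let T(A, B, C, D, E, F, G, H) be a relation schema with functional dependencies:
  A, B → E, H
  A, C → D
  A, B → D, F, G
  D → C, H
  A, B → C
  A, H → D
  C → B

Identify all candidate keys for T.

{A, B}, {A, C}, {A, D}, {A, H}

No FD produces {A}, so it must be in every candidate key.
{A, B}⁺ = {A, B, C, D, E, F, G, H} — all of the relation — so {A, B} is a candidate key.
{A, C}⁺ = {A, B, C, D, E, F, G, H} — all of the relation — so {A, C} is a candidate key.
{A, D}⁺ = {A, B, C, D, E, F, G, H} — all of the relation — so {A, D} is a candidate key.
{A, H}⁺ = {A, B, C, D, E, F, G, H} — all of the relation — so {A, H} is a candidate key.
Any other superkey properly contains one of these, so there are no further candidate keys.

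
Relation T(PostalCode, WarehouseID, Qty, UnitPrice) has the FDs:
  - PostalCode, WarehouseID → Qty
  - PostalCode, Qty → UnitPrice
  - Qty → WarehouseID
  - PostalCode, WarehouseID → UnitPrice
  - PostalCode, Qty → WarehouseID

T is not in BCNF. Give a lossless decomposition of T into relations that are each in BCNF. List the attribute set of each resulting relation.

{PostalCode, Qty, UnitPrice}; {Qty, WarehouseID}

Candidate keys of the original relation: {PostalCode, Qty}, {PostalCode, WarehouseID}.
In {PostalCode, Qty, UnitPrice, WarehouseID}, {Qty} is not a superkey ({Qty}⁺ restricted to this set is {Qty, WarehouseID}), so split on Qty → WarehouseID into {Qty, WarehouseID} and {PostalCode, Qty, UnitPrice}.
{Qty, WarehouseID} has no BCNF violation.
{PostalCode, Qty, UnitPrice} has no BCNF violation.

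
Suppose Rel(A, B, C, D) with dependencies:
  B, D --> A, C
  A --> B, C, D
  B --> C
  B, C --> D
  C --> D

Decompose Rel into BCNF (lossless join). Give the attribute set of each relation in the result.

Candidate keys of the original relation: {A}, {B}.
Within {A, B, C, D}: {C}⁺ ∩ {A, B, C, D} = {C, D}, not the whole set, so C --> D violates BCNF; decompose into {C, D} and {A, B, C}.
{C, D} has no BCNF violation.
{A, B, C} has no BCNF violation.

{A, B, C}; {C, D}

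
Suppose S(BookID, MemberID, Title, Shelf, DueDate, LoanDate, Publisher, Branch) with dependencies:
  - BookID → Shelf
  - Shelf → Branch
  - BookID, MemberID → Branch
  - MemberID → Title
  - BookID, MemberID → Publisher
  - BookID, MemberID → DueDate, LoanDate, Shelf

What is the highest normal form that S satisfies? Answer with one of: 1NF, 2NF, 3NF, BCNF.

Candidate key: {BookID, MemberID}. Prime attributes: {BookID, MemberID}.
For BookID → Shelf we have {BookID}⁺ = {BookID, Branch, Shelf}; {BookID} is not a superkey, so BCNF fails.
BookID → Shelf determines the non-prime attribute {Shelf} from a non-superkey — 3NF is violated.
Since {BookID} ⊂ {BookID, MemberID} and {BookID}⁺ ⊇ {Branch, Shelf} with {Branch, Shelf} non-prime, there is a partial dependency; 2NF fails.

1NF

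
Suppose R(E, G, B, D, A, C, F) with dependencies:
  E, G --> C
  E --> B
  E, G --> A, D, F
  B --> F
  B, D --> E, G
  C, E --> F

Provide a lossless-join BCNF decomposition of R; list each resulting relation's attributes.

{A, C, D, E, G}; {B, E}; {B, F}

Candidate keys of the original relation: {B, D}, {D, E}, {E, G}.
{A, B, C, D, E, F, G}: {E} determines {B, E, F} here but is not a superkey — split on E --> B, F, giving {B, E, F} and {A, C, D, E, G}.
{B, E, F}: {B} determines {B, F} here but is not a superkey — split on B --> F, giving {B, F} and {B, E}.
{B, F} has no BCNF violation.
{B, E} has no BCNF violation.
{A, C, D, E, G} has no BCNF violation.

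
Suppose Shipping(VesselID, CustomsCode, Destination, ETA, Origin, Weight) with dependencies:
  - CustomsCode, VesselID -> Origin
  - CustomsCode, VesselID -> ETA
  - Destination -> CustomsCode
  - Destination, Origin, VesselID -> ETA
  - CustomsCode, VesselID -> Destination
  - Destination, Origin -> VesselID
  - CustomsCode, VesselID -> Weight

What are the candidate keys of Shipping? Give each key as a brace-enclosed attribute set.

{CustomsCode, VesselID}⁺ = {CustomsCode, Destination, ETA, Origin, VesselID, Weight} — all of the relation — so {CustomsCode, VesselID} is a candidate key.
{Destination, Origin}⁺ = {CustomsCode, Destination, ETA, Origin, VesselID, Weight} — all of the relation — so {Destination, Origin} is a candidate key.
{Destination, VesselID}⁺ = {CustomsCode, Destination, ETA, Origin, VesselID, Weight} — all of the relation — so {Destination, VesselID} is a candidate key.
These are minimal and exhaustive — every other superkey contains one of them.

{CustomsCode, VesselID}, {Destination, Origin}, {Destination, VesselID}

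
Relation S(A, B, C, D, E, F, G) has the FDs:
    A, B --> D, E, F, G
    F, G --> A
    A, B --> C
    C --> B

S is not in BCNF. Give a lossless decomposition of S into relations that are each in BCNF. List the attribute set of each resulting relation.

Candidate keys of the original relation: {A, B}, {A, C}, {B, F, G}, {C, F, G}.
In {A, B, C, D, E, F, G}, {F, G} is not a superkey ({F, G}⁺ restricted to this set is {A, F, G}), so split on F, G --> A into {A, F, G} and {B, C, D, E, F, G}.
{A, F, G}: every determinant is a superkey — BCNF.
In {B, C, D, E, F, G}, {C} is not a superkey ({C}⁺ restricted to this set is {B, C}), so split on C --> B into {B, C} and {C, D, E, F, G}.
{B, C}: every determinant is a superkey — BCNF.
{C, D, E, F, G}: every determinant is a superkey — BCNF.

{A, F, G}; {B, C}; {C, D, E, F, G}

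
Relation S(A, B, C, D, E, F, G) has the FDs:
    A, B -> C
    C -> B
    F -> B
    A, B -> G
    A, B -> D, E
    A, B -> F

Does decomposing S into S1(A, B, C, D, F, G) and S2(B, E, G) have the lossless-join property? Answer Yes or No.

S1 ∩ S2 = {B, G}; its closure under F is {B, G}.
Neither S1 nor S2 is contained in that closure, so the decomposition is lossy.

No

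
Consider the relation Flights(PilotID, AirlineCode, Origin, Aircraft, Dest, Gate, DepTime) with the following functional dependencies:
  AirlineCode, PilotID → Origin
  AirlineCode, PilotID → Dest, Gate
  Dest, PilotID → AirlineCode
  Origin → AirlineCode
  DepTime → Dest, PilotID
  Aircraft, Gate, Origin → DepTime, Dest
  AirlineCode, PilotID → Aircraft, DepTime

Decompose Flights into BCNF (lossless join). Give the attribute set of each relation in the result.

{Aircraft, DepTime, Dest, Gate, Origin, PilotID}; {AirlineCode, Origin}

Candidate keys of the original relation: {Aircraft, Gate, Origin}, {AirlineCode, PilotID}, {DepTime}, {Dest, PilotID}, {Origin, PilotID}.
Within {Aircraft, AirlineCode, DepTime, Dest, Gate, Origin, PilotID}: {Origin}⁺ ∩ {Aircraft, AirlineCode, DepTime, Dest, Gate, Origin, PilotID} = {AirlineCode, Origin}, not the whole set, so Origin → AirlineCode violates BCNF; decompose into {AirlineCode, Origin} and {Aircraft, DepTime, Dest, Gate, Origin, PilotID}.
{AirlineCode, Origin} has no BCNF violation.
{Aircraft, DepTime, Dest, Gate, Origin, PilotID} has no BCNF violation.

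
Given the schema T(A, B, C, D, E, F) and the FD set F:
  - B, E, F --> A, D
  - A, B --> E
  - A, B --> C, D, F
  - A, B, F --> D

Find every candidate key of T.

{B} never appears on the right of any FD, so every key must include it.
{A, B} is a candidate key since {A, B}⁺ = {A, B, C, D, E, F} covers every attribute.
{B, E, F} is a candidate key since {B, E, F}⁺ = {A, B, C, D, E, F} covers every attribute.
No proper subset of any of these is a key, and no other minimal superkey exists.

{A, B}, {B, E, F}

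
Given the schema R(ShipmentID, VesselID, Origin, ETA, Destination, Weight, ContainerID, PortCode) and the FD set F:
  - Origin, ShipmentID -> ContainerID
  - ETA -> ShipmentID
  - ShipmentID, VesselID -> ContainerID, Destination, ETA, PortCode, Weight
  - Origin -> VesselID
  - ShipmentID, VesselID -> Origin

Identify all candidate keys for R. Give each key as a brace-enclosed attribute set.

{ETA, Origin}, {ETA, VesselID}, {Origin, ShipmentID}, {ShipmentID, VesselID}

{ETA, Origin}⁺ = {ContainerID, Destination, ETA, Origin, PortCode, ShipmentID, VesselID, Weight}, which is every attribute, so {ETA, Origin} is a candidate key.
{ETA, VesselID}⁺ = {ContainerID, Destination, ETA, Origin, PortCode, ShipmentID, VesselID, Weight}, which is every attribute, so {ETA, VesselID} is a candidate key.
{Origin, ShipmentID}⁺ = {ContainerID, Destination, ETA, Origin, PortCode, ShipmentID, VesselID, Weight}, which is every attribute, so {Origin, ShipmentID} is a candidate key.
{ShipmentID, VesselID}⁺ = {ContainerID, Destination, ETA, Origin, PortCode, ShipmentID, VesselID, Weight}, which is every attribute, so {ShipmentID, VesselID} is a candidate key.
Any other superkey properly contains one of these, so there are no further candidate keys.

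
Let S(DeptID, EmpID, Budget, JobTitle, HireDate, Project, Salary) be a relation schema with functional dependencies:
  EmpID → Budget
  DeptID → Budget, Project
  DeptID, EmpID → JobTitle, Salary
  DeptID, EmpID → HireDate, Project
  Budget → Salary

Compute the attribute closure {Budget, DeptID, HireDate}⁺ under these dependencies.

Start with {Budget, DeptID, HireDate}.
DeptID → Budget, Project applies; add {Project} → now {Budget, DeptID, HireDate, Project}.
Budget → Salary applies; add {Salary} → now {Budget, DeptID, HireDate, Project, Salary}.
No further FD applies.

{Budget, DeptID, HireDate, Project, Salary}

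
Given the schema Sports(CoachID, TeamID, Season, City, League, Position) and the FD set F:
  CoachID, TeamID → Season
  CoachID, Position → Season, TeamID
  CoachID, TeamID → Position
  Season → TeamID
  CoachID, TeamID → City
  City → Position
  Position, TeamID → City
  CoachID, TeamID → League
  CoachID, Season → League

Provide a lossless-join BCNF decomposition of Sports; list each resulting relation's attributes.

Candidate keys of the original relation: {City, CoachID}, {CoachID, Position}, {CoachID, Season}, {CoachID, TeamID}.
In {City, CoachID, League, Position, Season, TeamID}, {Season} is not a superkey ({Season}⁺ restricted to this set is {Season, TeamID}), so split on Season → TeamID into {Season, TeamID} and {City, CoachID, League, Position, Season}.
{Season, TeamID} has no BCNF violation.
In {City, CoachID, League, Position, Season}, {City} is not a superkey ({City}⁺ restricted to this set is {City, Position}), so split on City → Position into {City, Position} and {City, CoachID, League, Season}.
{City, Position} has no BCNF violation.
{City, CoachID, League, Season} has no BCNF violation.

{City, CoachID, League, Season}; {City, Position}; {Season, TeamID}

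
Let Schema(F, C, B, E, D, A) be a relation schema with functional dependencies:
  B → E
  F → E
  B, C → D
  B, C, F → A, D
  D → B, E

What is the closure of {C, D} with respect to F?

{B, C, D, E}

Start with {C, D}.
D → B, E applies; add {B, E} → now {B, C, D, E}.
No further FD applies.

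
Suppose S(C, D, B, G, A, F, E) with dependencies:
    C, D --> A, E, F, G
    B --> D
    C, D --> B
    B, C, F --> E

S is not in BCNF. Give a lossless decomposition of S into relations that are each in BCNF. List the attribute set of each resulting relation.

{A, B, C, E, F, G}; {B, D}

Candidate keys of the original relation: {B, C}, {C, D}.
Within {A, B, C, D, E, F, G}: {B}⁺ ∩ {A, B, C, D, E, F, G} = {B, D}, not the whole set, so B --> D violates BCNF; decompose into {B, D} and {A, B, C, E, F, G}.
{B, D}: every determinant is a superkey — BCNF.
{A, B, C, E, F, G}: every determinant is a superkey — BCNF.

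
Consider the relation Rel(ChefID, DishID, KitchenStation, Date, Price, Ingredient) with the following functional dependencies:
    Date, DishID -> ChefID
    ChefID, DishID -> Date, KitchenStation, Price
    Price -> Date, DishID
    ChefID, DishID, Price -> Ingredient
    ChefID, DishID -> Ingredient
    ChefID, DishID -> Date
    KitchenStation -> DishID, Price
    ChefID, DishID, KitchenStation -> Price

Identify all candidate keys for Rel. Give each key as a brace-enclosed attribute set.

Closure of {KitchenStation} is {ChefID, Date, DishID, Ingredient, KitchenStation, Price}, the whole schema; {KitchenStation} is a candidate key.
Closure of {Price} is {ChefID, Date, DishID, Ingredient, KitchenStation, Price}, the whole schema; {Price} is a candidate key.
Closure of {ChefID, DishID} is {ChefID, Date, DishID, Ingredient, KitchenStation, Price}, the whole schema; {ChefID, DishID} is a candidate key.
Closure of {Date, DishID} is {ChefID, Date, DishID, Ingredient, KitchenStation, Price}, the whole schema; {Date, DishID} is a candidate key.
These are minimal and exhaustive — every other superkey contains one of them.

{ChefID, DishID}, {Date, DishID}, {KitchenStation}, {Price}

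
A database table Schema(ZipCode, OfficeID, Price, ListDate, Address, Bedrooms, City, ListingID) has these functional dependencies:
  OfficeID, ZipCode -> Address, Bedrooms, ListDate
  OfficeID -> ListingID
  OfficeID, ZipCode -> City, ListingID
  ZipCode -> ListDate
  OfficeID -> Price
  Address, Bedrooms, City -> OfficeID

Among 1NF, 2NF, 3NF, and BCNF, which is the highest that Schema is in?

Candidate keys: {Address, Bedrooms, City, ZipCode}, {OfficeID, ZipCode}. Prime attributes: {Address, Bedrooms, City, OfficeID, ZipCode}.
For OfficeID -> ListingID we have {OfficeID}⁺ = {ListingID, OfficeID, Price}; {OfficeID} is not a superkey, so BCNF fails.
Because {ListingID} is non-prime and the left side of OfficeID -> ListingID is not a superkey, the relation is not in 3NF.
Since {OfficeID} ⊂ {OfficeID, ZipCode} and {OfficeID}⁺ ⊇ {ListingID, Price} with {ListingID, Price} non-prime, there is a partial dependency; 2NF fails.

1NF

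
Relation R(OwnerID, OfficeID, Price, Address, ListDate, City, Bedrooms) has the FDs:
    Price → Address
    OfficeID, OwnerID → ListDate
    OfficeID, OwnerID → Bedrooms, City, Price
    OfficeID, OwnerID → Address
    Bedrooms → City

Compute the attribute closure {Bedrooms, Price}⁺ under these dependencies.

Start with {Bedrooms, Price}.
Price → Address applies; add {Address} → now {Address, Bedrooms, Price}.
Bedrooms → City applies; add {City} → now {Address, Bedrooms, City, Price}.
No further FD applies.

{Address, Bedrooms, City, Price}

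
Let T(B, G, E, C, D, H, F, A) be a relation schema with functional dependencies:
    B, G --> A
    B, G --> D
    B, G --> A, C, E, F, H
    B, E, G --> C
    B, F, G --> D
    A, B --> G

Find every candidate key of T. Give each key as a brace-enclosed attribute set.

No FD produces {B}, so it must be in every candidate key.
{A, B} is a candidate key since {A, B}⁺ = {A, B, C, D, E, F, G, H} covers every attribute.
{B, G} is a candidate key since {B, G}⁺ = {A, B, C, D, E, F, G, H} covers every attribute.
Any other superkey properly contains one of these, so there are no further candidate keys.

{A, B}, {B, G}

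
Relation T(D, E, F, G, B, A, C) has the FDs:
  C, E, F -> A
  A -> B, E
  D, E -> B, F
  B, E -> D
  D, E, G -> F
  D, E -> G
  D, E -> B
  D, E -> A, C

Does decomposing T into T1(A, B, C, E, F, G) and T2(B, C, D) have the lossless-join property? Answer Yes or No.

No

T1 ∩ T2 = {B, C}; its closure under F is {B, C}.
The closure covers neither T1 nor T2 entirely; the join is not lossless.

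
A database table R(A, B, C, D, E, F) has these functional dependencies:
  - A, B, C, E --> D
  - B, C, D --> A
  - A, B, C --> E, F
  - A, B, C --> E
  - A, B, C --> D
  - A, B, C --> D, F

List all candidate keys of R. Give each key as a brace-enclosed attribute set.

{A, B, C}, {B, C, D}

Attributes never on any right-hand side: {B, C} — every candidate key must contain all of them.
{A, B, C}⁺ = {A, B, C, D, E, F} — all of the relation — so {A, B, C} is a candidate key.
{B, C, D}⁺ = {A, B, C, D, E, F} — all of the relation — so {B, C, D} is a candidate key.
No proper subset of any of these is a key, and no other minimal superkey exists.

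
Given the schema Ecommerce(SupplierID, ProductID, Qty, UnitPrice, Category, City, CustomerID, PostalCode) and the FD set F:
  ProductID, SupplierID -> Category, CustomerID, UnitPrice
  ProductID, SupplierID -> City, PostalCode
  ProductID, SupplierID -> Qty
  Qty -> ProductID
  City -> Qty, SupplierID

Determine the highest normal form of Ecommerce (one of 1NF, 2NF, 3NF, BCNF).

Candidate keys: {City}, {ProductID, SupplierID}, {Qty, SupplierID}. Prime attributes: {City, ProductID, Qty, SupplierID}.
Qty -> ProductID breaks BCNF: {Qty}⁺ = {ProductID, Qty}, so {Qty} is not a superkey.
Its right-hand attributes {ProductID} are all prime, as are those of every other non-superkey FD — the relation is in 3NF.

3NF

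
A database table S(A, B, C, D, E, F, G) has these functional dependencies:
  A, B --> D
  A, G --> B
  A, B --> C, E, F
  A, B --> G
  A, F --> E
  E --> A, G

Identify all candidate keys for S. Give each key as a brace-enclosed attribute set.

{E}⁺ = {A, B, C, D, E, F, G} — all of the relation — so {E} is a candidate key.
{A, B}⁺ = {A, B, C, D, E, F, G} — all of the relation — so {A, B} is a candidate key.
{A, F}⁺ = {A, B, C, D, E, F, G} — all of the relation — so {A, F} is a candidate key.
{A, G}⁺ = {A, B, C, D, E, F, G} — all of the relation — so {A, G} is a candidate key.
Any other superkey properly contains one of these, so there are no further candidate keys.

{A, B}, {A, F}, {A, G}, {E}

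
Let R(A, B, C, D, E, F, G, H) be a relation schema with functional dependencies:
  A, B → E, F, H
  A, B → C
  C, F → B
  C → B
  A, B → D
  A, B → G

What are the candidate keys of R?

{A, B}, {A, C}

{A} never appears on the right of any FD, so every key must include it.
{A, B}⁺ = {A, B, C, D, E, F, G, H}, which is every attribute, so {A, B} is a candidate key.
{A, C}⁺ = {A, B, C, D, E, F, G, H}, which is every attribute, so {A, C} is a candidate key.
Any other superkey properly contains one of these, so there are no further candidate keys.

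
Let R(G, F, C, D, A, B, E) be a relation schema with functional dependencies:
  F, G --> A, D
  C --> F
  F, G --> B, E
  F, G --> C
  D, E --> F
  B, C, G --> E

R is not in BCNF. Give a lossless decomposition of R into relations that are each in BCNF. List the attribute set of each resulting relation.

{A, B, C, D, E, G}; {C, F}

Candidate keys of the original relation: {C, G}, {D, E, G}, {F, G}.
Within {A, B, C, D, E, F, G}: {C}⁺ ∩ {A, B, C, D, E, F, G} = {C, F}, not the whole set, so C --> F violates BCNF; decompose into {C, F} and {A, B, C, D, E, G}.
{C, F}: every determinant is a superkey — BCNF.
{A, B, C, D, E, G}: every determinant is a superkey — BCNF.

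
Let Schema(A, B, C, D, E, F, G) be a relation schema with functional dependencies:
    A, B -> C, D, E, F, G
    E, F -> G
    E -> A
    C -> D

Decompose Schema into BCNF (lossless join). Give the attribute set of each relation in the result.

{A, E}; {B, C, E, F}; {C, D}; {E, F, G}

Candidate keys of the original relation: {A, B}, {B, E}.
In {A, B, C, D, E, F, G}, {E, F} is not a superkey ({E, F}⁺ restricted to this set is {A, E, F, G}), so split on E, F -> A, G into {A, E, F, G} and {B, C, D, E, F}.
In {A, E, F, G}, {E} is not a superkey ({E}⁺ restricted to this set is {A, E}), so split on E -> A into {A, E} and {E, F, G}.
{A, E} has no BCNF violation.
{E, F, G} has no BCNF violation.
In {B, C, D, E, F}, {C} is not a superkey ({C}⁺ restricted to this set is {C, D}), so split on C -> D into {C, D} and {B, C, E, F}.
{C, D} has no BCNF violation.
{B, C, E, F} has no BCNF violation.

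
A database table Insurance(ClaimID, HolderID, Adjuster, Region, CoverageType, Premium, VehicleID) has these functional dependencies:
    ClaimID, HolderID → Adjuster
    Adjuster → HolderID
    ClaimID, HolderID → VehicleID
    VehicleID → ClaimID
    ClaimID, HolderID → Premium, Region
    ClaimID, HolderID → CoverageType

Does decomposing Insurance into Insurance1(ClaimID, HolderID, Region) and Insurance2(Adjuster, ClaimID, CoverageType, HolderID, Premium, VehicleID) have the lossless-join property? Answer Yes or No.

Insurance1 ∩ Insurance2 = {ClaimID, HolderID}; its closure under F is {Adjuster, ClaimID, CoverageType, HolderID, Premium, Region, VehicleID}.
This includes all of Insurance1, so the common attributes are a superkey of Insurance1 — the join is lossless.

Yes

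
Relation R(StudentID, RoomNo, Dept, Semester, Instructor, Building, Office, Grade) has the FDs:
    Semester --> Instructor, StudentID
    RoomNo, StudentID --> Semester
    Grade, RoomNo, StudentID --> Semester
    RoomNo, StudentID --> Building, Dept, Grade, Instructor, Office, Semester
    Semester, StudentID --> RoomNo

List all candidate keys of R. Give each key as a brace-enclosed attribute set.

{RoomNo, StudentID}, {Semester}

{Semester} is a candidate key since {Semester}⁺ = {Building, Dept, Grade, Instructor, Office, RoomNo, Semester, StudentID} covers every attribute.
{RoomNo, StudentID} is a candidate key since {RoomNo, StudentID}⁺ = {Building, Dept, Grade, Instructor, Office, RoomNo, Semester, StudentID} covers every attribute.
Any other superkey properly contains one of these, so there are no further candidate keys.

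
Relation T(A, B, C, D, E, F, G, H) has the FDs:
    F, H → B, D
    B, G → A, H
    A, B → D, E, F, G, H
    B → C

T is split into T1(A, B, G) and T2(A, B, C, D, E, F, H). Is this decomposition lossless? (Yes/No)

Yes

The shared attributes are {A, B} and {A, B}⁺ = {A, B, C, D, E, F, G, H}.
Since T1 ⊆ {A, B, C, D, E, F, G, H}, the intersection is a superkey of T1; the decomposition is lossless.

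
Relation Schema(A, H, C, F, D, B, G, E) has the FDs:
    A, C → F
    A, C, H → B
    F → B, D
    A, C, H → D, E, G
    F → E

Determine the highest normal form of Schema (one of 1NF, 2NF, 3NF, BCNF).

Candidate key: {A, C, H}. Prime attributes: {A, C, H}.
A, C → F breaks BCNF: {A, C}⁺ = {A, B, C, D, E, F}, so {A, C} is not a superkey.
A, C → F determines the non-prime attribute {F} from a non-superkey — 3NF is violated.
The proper key subset {A, C} of {A, C, H} determines non-prime {B, D, E, F}, so the relation is not even in 2NF.

1NF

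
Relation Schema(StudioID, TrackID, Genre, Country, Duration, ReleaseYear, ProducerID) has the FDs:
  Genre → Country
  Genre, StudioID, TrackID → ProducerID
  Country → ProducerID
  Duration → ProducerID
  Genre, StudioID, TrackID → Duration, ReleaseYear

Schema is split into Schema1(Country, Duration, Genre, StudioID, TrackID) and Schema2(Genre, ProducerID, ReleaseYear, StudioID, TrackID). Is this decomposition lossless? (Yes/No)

Yes

Common attributes: {Genre, StudioID, TrackID}; their closure is {Country, Duration, Genre, ProducerID, ReleaseYear, StudioID, TrackID}.
Schema1 is contained in that closure, so Schema1 ∩ Schema2 → Schema1 holds and the join is lossless.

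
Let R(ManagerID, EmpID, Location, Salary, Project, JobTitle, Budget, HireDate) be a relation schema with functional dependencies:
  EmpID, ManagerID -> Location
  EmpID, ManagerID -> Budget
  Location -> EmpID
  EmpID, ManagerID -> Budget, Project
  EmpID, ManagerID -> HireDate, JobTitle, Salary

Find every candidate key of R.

{ManagerID} never appears on the right of any FD, so every key must include it.
{EmpID, ManagerID} is a candidate key since {EmpID, ManagerID}⁺ = {Budget, EmpID, HireDate, JobTitle, Location, ManagerID, Project, Salary} covers every attribute.
{Location, ManagerID} is a candidate key since {Location, ManagerID}⁺ = {Budget, EmpID, HireDate, JobTitle, Location, ManagerID, Project, Salary} covers every attribute.
Any other superkey properly contains one of these, so there are no further candidate keys.

{EmpID, ManagerID}, {Location, ManagerID}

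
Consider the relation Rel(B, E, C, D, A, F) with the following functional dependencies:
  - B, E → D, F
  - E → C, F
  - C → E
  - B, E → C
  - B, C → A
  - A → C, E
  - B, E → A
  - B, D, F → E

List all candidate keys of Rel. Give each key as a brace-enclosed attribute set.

{A, B}, {B, C}, {B, D, F}, {B, E}

{B} never appears on the right of any FD, so every key must include it.
Closure of {A, B} is {A, B, C, D, E, F}, the whole schema; {A, B} is a candidate key.
Closure of {B, C} is {A, B, C, D, E, F}, the whole schema; {B, C} is a candidate key.
Closure of {B, E} is {A, B, C, D, E, F}, the whole schema; {B, E} is a candidate key.
Closure of {B, D, F} is {A, B, C, D, E, F}, the whole schema; {B, D, F} is a candidate key.
These are minimal and exhaustive — every other superkey contains one of them.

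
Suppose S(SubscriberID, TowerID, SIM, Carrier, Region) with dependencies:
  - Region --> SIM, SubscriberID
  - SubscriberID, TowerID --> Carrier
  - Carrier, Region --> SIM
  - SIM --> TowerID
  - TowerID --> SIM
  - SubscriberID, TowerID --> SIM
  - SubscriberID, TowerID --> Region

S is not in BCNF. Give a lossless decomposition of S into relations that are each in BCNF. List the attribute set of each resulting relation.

{Carrier, Region, SIM, SubscriberID}; {SIM, TowerID}

Candidate keys of the original relation: {Region}, {SIM, SubscriberID}, {SubscriberID, TowerID}.
In {Carrier, Region, SIM, SubscriberID, TowerID}, {SIM} is not a superkey ({SIM}⁺ restricted to this set is {SIM, TowerID}), so split on SIM --> TowerID into {SIM, TowerID} and {Carrier, Region, SIM, SubscriberID}.
{SIM, TowerID}: every determinant is a superkey — BCNF.
{Carrier, Region, SIM, SubscriberID}: every determinant is a superkey — BCNF.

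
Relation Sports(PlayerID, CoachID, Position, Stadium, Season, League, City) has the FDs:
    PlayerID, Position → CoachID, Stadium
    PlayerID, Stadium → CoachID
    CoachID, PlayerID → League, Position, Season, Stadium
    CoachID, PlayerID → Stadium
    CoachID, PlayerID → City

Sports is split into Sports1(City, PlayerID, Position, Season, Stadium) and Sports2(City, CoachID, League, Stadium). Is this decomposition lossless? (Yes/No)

Common attributes: {City, Stadium}; their closure is {City, Stadium}.
Neither Sports1 nor Sports2 is contained in that closure, so the decomposition is lossy.

No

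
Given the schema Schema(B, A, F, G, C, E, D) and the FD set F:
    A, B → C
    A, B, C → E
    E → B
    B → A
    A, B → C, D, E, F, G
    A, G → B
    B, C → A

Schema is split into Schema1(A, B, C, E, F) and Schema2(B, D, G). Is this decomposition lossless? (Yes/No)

Yes

Common attributes: {B}; their closure is {A, B, C, D, E, F, G}.
This includes all of Schema1, so the common attributes are a superkey of Schema1 — the join is lossless.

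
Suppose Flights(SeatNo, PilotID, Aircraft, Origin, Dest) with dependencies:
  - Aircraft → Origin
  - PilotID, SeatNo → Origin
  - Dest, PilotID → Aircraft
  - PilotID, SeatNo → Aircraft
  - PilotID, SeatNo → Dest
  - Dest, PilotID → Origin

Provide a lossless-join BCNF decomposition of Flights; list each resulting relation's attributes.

{Aircraft, Dest, PilotID}; {Aircraft, Origin}; {Dest, PilotID, SeatNo}

Candidate key of the original relation: {PilotID, SeatNo}.
In {Aircraft, Dest, Origin, PilotID, SeatNo}, {Aircraft} is not a superkey ({Aircraft}⁺ restricted to this set is {Aircraft, Origin}), so split on Aircraft → Origin into {Aircraft, Origin} and {Aircraft, Dest, PilotID, SeatNo}.
{Aircraft, Origin}: every determinant is a superkey — BCNF.
In {Aircraft, Dest, PilotID, SeatNo}, {Dest, PilotID} is not a superkey ({Dest, PilotID}⁺ restricted to this set is {Aircraft, Dest, PilotID}), so split on Dest, PilotID → Aircraft into {Aircraft, Dest, PilotID} and {Dest, PilotID, SeatNo}.
{Aircraft, Dest, PilotID}: every determinant is a superkey — BCNF.
{Dest, PilotID, SeatNo}: every determinant is a superkey — BCNF.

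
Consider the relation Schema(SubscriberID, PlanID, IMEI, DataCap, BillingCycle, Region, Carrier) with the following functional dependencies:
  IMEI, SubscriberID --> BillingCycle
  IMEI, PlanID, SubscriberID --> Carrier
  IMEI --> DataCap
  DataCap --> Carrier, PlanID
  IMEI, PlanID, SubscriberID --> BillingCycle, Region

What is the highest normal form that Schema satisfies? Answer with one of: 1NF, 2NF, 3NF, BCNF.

1NF

Candidate key: {IMEI, SubscriberID}. Prime attributes: {IMEI, SubscriberID}.
IMEI --> DataCap breaks BCNF: {IMEI}⁺ = {Carrier, DataCap, IMEI, PlanID}, so {IMEI} is not a superkey.
IMEI --> DataCap has non-prime {DataCap} on the right and a non-superkey on the left, so 3NF fails.
The proper key subset {IMEI} of {IMEI, SubscriberID} determines non-prime {Carrier, DataCap, PlanID}, so the relation is not even in 2NF.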